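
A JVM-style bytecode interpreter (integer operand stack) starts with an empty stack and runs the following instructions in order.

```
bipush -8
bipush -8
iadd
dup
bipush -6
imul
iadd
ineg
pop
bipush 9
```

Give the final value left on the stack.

9

bipush -8 → -8
bipush -8 → -8 -8
iadd      → -16
dup       → -16 -16
bipush -6 → -16 -16 -6
imul      → -16 96
iadd      → 80
ineg      → -80
pop       → (empty)
bipush 9  → 9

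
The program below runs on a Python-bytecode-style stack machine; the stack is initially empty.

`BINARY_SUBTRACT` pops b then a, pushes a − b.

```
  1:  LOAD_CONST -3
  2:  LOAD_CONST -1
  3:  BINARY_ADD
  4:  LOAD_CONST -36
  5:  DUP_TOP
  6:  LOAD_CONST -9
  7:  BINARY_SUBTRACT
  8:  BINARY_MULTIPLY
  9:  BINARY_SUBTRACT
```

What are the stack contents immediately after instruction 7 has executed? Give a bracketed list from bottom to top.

LOAD_CONST -3    -3
LOAD_CONST -1    -3 -1
BINARY_ADD       -4
LOAD_CONST -36   -4 -36
DUP_TOP          -4 -36 -36
LOAD_CONST -9    -4 -36 -36 -9
BINARY_SUBTRACT  -4 -36 -27

[-4, -36, -27]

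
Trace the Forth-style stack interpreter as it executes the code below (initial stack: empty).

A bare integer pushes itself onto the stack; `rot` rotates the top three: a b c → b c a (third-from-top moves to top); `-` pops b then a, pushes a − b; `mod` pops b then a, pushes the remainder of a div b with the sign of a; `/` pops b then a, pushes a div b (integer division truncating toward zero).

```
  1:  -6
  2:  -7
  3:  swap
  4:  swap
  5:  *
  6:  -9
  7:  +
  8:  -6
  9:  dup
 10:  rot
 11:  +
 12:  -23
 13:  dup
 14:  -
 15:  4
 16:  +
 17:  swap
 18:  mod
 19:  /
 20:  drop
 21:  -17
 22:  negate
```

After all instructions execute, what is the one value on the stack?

-6     → -6
-7     → -6 -7
swap   → -7 -6
swap   → -6 -7
*      → 42
-9     → 42 -9
+      → 33
-6     → 33 -6
dup    → 33 -6 -6
rot    → -6 -6 33
+      → -6 27
-23    → -6 27 -23
dup    → -6 27 -23 -23
-      → -6 27 0
4      → -6 27 0 4
+      → -6 27 4
swap   → -6 4 27
mod    → -6 4
/      → -1
drop   → (empty)
-17    → -17
negate → 17

17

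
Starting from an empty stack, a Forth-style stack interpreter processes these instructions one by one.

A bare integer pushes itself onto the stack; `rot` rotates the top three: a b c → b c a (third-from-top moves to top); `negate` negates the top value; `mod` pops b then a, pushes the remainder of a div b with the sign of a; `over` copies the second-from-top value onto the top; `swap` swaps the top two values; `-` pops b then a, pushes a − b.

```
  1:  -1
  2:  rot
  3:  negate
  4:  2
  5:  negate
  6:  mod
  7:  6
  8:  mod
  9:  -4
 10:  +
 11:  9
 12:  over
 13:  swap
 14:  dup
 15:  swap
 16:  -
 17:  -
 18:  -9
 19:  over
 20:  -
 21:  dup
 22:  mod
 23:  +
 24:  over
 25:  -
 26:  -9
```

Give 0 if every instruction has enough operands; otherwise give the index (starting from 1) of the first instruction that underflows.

-1 -> [-1]
rot  — needs 3 operands, stack has 1 → underflow

2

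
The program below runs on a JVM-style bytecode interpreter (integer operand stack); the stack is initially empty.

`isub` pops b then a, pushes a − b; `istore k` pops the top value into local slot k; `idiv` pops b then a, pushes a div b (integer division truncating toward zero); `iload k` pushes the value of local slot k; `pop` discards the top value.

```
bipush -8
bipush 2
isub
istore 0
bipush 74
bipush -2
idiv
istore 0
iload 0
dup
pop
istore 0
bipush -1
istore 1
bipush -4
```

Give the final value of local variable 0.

bipush -8 → [-8]
bipush 2  → [-8, 2]
isub      → [-10]
istore 0  → []
bipush 74 → [74]
bipush -2 → [74, -2]
idiv      → [-37]
istore 0  → []
iload 0   → [-37]
dup       → [-37, -37]
pop       → [-37]
istore 0  → []
bipush -1 → [-1]
istore 1  → []
bipush -4 → [-4]

-37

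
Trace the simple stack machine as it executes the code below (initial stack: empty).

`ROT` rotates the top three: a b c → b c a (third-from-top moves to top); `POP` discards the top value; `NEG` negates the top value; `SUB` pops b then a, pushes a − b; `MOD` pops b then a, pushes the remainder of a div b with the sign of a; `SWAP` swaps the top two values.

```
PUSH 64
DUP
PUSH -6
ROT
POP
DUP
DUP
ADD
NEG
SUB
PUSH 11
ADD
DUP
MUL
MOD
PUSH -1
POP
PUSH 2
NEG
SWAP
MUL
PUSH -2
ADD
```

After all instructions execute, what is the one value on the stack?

PUSH 64  [64]
DUP      [64, 64]
PUSH -6  [64, 64, -6]
ROT      [64, -6, 64]
POP      [64, -6]
DUP      [64, -6, -6]
DUP      [64, -6, -6, -6]
ADD      [64, -6, -12]
NEG      [64, -6, 12]
SUB      [64, -18]
PUSH 11  [64, -18, 11]
ADD      [64, -7]
DUP      [64, -7, -7]
MUL      [64, 49]
MOD      [15]
PUSH -1  [15, -1]
POP      [15]
PUSH 2   [15, 2]
NEG      [15, -2]
SWAP     [-2, 15]
MUL      [-30]
PUSH -2  [-30, -2]
ADD      [-32]

-32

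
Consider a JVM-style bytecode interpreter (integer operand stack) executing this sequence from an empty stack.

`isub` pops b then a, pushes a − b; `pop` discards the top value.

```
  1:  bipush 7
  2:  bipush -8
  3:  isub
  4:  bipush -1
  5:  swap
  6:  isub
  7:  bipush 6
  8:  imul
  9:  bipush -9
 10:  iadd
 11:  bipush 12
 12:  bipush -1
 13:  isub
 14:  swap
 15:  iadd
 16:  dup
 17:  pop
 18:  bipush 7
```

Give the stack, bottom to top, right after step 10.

bipush 7  → 7
bipush -8 → 7 -8
isub      → 15
bipush -1 → 15 -1
swap      → -1 15
isub      → -16
bipush 6  → -16 6
imul      → -96
bipush -9 → -96 -9
iadd      → -105

[-105]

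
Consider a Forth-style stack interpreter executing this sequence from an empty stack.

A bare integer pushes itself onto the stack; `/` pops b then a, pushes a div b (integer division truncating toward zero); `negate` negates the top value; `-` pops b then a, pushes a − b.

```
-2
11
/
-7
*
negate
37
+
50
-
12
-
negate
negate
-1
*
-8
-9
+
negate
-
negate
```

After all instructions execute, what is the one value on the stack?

-8

-2     → [-2]
11     → [-2, 11]
/      → [0]
-7     → [0, -7]
*      → [0]
negate → [0]
37     → [0, 37]
+      → [37]
50     → [37, 50]
-      → [-13]
12     → [-13, 12]
-      → [-25]
negate → [25]
negate → [-25]
-1     → [-25, -1]
*      → [25]
-8     → [25, -8]
-9     → [25, -8, -9]
+      → [25, -17]
negate → [25, 17]
-      → [8]
negate → [-8]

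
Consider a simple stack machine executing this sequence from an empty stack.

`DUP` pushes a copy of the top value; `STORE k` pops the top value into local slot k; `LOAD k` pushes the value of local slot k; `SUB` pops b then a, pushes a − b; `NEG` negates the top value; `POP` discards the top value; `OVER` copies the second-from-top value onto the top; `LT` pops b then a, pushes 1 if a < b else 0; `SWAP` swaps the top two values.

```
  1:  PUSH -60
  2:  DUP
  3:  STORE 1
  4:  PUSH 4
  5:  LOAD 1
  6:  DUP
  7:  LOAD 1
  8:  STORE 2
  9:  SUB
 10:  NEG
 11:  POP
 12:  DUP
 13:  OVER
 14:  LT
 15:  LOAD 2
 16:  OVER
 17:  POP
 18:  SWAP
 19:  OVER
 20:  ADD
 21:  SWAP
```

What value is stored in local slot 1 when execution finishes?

PUSH -60 : [-60]
DUP      : [-60, -60]
STORE 1  : [-60]
PUSH 4   : [-60, 4]
LOAD 1   : [-60, 4, -60]
DUP      : [-60, 4, -60, -60]
LOAD 1   : [-60, 4, -60, -60, -60]
STORE 2  : [-60, 4, -60, -60]
SUB      : [-60, 4, 0]
NEG      : [-60, 4, 0]
POP      : [-60, 4]
DUP      : [-60, 4, 4]
OVER     : [-60, 4, 4, 4]
LT       : [-60, 4, 0]
LOAD 2   : [-60, 4, 0, -60]
OVER     : [-60, 4, 0, -60, 0]
POP      : [-60, 4, 0, -60]
SWAP     : [-60, 4, -60, 0]
OVER     : [-60, 4, -60, 0, -60]
ADD      : [-60, 4, -60, -60]
SWAP     : [-60, 4, -60, -60]

-60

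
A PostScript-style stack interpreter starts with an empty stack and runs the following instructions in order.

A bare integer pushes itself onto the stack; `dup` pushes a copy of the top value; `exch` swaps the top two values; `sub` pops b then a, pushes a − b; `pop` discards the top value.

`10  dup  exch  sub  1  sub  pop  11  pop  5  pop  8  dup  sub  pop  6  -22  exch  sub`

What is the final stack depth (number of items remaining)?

1

10   → 10
dup  → 10 10
exch → 10 10
sub  → 0
1    → 0 1
sub  → -1
pop  → (empty)
11   → 11
pop  → (empty)
5    → 5
pop  → (empty)
8    → 8
dup  → 8 8
sub  → 0
pop  → (empty)
6    → 6
-22  → 6 -22
exch → -22 6
sub  → -28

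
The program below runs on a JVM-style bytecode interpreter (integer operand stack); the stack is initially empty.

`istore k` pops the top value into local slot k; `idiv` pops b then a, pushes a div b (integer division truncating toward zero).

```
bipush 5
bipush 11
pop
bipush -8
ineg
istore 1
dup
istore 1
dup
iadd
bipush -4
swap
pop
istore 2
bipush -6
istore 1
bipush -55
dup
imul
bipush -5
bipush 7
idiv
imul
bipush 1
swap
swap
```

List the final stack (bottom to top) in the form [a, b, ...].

[0, 1]

bipush 5   -> 5
bipush 11  -> 5 11
pop        -> 5
bipush -8  -> 5 -8
ineg       -> 5 8
istore 1   -> 5
dup        -> 5 5
istore 1   -> 5
dup        -> 5 5
iadd       -> 10
bipush -4  -> 10 -4
swap       -> -4 10
pop        -> -4
istore 2   -> (empty)
bipush -6  -> -6
istore 1   -> (empty)
bipush -55 -> -55
dup        -> -55 -55
imul       -> 3025
bipush -5  -> 3025 -5
bipush 7   -> 3025 -5 7
idiv       -> 3025 0
imul       -> 0
bipush 1   -> 0 1
swap       -> 1 0
swap       -> 0 1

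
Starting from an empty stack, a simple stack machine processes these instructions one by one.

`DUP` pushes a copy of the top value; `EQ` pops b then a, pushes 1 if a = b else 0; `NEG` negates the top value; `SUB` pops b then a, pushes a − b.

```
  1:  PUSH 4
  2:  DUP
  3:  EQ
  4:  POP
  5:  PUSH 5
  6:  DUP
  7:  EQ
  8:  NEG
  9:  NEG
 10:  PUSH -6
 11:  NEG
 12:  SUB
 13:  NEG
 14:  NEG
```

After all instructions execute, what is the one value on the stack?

PUSH 4   4
DUP      4 4
EQ       1
POP      (empty)
PUSH 5   5
DUP      5 5
EQ       1
NEG      -1
NEG      1
PUSH -6  1 -6
NEG      1 6
SUB      -5
NEG      5
NEG      -5

-5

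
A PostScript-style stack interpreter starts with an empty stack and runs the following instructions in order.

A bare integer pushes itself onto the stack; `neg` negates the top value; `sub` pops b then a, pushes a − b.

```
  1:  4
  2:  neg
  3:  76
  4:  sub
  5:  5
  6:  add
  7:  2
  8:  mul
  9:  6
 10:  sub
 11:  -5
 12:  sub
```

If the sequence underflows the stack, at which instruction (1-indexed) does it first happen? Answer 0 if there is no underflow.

4   -> 4
neg -> -4
76  -> -4 76
sub -> -80
5   -> -80 5
add -> -75
2   -> -75 2
mul -> -150
6   -> -150 6
sub -> -156
-5  -> -156 -5
sub -> -151

0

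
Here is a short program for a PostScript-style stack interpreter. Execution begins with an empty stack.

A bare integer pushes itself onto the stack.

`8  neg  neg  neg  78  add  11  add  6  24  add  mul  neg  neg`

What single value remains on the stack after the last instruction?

8   -> [8]
neg -> [-8]
neg -> [8]
neg -> [-8]
78  -> [-8, 78]
add -> [70]
11  -> [70, 11]
add -> [81]
6   -> [81, 6]
24  -> [81, 6, 24]
add -> [81, 30]
mul -> [2430]
neg -> [-2430]
neg -> [2430]

2430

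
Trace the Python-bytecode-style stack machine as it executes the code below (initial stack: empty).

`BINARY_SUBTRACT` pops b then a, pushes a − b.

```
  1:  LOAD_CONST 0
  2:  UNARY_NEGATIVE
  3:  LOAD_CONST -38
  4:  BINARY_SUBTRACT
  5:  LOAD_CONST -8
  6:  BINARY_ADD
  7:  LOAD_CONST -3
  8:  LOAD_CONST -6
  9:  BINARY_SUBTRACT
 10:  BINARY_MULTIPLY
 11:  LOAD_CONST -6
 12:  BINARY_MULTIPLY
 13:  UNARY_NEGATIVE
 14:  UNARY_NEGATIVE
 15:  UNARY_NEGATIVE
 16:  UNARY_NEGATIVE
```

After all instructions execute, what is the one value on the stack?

-540

LOAD_CONST 0    → 0
UNARY_NEGATIVE  → 0
LOAD_CONST -38  → 0 -38
BINARY_SUBTRACT → 38
LOAD_CONST -8   → 38 -8
BINARY_ADD      → 30
LOAD_CONST -3   → 30 -3
LOAD_CONST -6   → 30 -3 -6
BINARY_SUBTRACT → 30 3
BINARY_MULTIPLY → 90
LOAD_CONST -6   → 90 -6
BINARY_MULTIPLY → -540
UNARY_NEGATIVE  → 540
UNARY_NEGATIVE  → -540
UNARY_NEGATIVE  → 540
UNARY_NEGATIVE  → -540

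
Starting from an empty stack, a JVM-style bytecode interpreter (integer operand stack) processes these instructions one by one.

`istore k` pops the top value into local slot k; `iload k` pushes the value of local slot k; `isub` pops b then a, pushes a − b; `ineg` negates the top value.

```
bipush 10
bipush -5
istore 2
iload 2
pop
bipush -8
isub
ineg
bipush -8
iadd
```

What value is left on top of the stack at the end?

-26

bipush 10 → 10
bipush -5 → 10 -5
istore 2  → 10
iload 2   → 10 -5
pop       → 10
bipush -8 → 10 -8
isub      → 18
ineg      → -18
bipush -8 → -18 -8
iadd      → -26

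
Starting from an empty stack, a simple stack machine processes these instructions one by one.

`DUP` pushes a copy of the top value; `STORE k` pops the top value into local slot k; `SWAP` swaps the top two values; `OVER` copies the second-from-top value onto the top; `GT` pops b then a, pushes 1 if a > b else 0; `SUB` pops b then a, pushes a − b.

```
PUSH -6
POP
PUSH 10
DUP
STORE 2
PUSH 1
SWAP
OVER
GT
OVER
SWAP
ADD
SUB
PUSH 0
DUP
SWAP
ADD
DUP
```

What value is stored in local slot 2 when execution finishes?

10

PUSH -6  -6
POP      (empty)
PUSH 10  10
DUP      10 10
STORE 2  10
PUSH 1   10 1
SWAP     1 10
OVER     1 10 1
GT       1 1
OVER     1 1 1
SWAP     1 1 1
ADD      1 2
SUB      -1
PUSH 0   -1 0
DUP      -1 0 0
SWAP     -1 0 0
ADD      -1 0
DUP      -1 0 0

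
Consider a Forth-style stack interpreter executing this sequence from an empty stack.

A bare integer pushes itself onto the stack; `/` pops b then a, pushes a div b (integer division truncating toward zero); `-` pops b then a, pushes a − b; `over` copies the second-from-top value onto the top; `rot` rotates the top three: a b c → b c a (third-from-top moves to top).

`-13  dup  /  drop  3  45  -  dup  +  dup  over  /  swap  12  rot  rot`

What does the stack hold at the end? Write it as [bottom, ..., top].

-13  : -13
dup  : -13 -13
/    : 1
drop : (empty)
3    : 3
45   : 3 45
-    : -42
dup  : -42 -42
+    : -84
dup  : -84 -84
over : -84 -84 -84
/    : -84 1
swap : 1 -84
12   : 1 -84 12
rot  : -84 12 1
rot  : 12 1 -84

[12, 1, -84]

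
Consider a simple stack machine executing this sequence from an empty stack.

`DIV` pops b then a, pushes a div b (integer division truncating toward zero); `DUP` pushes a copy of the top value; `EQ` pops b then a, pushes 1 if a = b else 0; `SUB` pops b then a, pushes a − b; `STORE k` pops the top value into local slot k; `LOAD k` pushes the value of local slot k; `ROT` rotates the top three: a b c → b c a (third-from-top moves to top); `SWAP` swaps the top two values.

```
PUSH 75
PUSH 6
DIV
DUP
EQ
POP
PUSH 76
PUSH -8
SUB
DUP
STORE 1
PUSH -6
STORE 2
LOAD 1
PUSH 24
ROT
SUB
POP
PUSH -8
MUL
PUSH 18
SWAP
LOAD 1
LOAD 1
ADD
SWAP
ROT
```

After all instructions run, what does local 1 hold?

PUSH 75  [75]
PUSH 6   [75, 6]
DIV      [12]
DUP      [12, 12]
EQ       [1]
POP      []
PUSH 76  [76]
PUSH -8  [76, -8]
SUB      [84]
DUP      [84, 84]
STORE 1  [84]
PUSH -6  [84, -6]
STORE 2  [84]
LOAD 1   [84, 84]
PUSH 24  [84, 84, 24]
ROT      [84, 24, 84]
SUB      [84, -60]
POP      [84]
PUSH -8  [84, -8]
MUL      [-672]
PUSH 18  [-672, 18]
SWAP     [18, -672]
LOAD 1   [18, -672, 84]
LOAD 1   [18, -672, 84, 84]
ADD      [18, -672, 168]
SWAP     [18, 168, -672]
ROT      [168, -672, 18]

84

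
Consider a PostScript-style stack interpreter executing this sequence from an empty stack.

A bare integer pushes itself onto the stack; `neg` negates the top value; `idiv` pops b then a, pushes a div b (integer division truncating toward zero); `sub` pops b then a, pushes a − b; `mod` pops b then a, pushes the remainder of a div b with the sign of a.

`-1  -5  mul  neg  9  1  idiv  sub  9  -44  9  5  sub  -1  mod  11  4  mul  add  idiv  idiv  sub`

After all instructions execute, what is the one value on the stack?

-5

-1   → -1
-5   → -1 -5
mul  → 5
neg  → -5
9    → -5 9
1    → -5 9 1
idiv → -5 9
sub  → -14
9    → -14 9
-44  → -14 9 -44
9    → -14 9 -44 9
5    → -14 9 -44 9 5
sub  → -14 9 -44 4
-1   → -14 9 -44 4 -1
mod  → -14 9 -44 0
11   → -14 9 -44 0 11
4    → -14 9 -44 0 11 4
mul  → -14 9 -44 0 44
add  → -14 9 -44 44
idiv → -14 9 -1
idiv → -14 -9
sub  → -5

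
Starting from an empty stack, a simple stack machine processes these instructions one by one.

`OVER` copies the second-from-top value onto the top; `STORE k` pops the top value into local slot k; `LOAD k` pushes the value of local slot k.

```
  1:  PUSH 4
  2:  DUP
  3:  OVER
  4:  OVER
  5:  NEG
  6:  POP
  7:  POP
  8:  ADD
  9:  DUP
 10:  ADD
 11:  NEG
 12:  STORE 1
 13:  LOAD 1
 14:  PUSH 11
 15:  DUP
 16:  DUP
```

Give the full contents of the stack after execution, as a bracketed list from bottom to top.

[-16, 11, 11, 11]

PUSH 4  -> 4
DUP     -> 4 4
OVER    -> 4 4 4
OVER    -> 4 4 4 4
NEG     -> 4 4 4 -4
POP     -> 4 4 4
POP     -> 4 4
ADD     -> 8
DUP     -> 8 8
ADD     -> 16
NEG     -> -16
STORE 1 -> (empty)
LOAD 1  -> -16
PUSH 11 -> -16 11
DUP     -> -16 11 11
DUP     -> -16 11 11 11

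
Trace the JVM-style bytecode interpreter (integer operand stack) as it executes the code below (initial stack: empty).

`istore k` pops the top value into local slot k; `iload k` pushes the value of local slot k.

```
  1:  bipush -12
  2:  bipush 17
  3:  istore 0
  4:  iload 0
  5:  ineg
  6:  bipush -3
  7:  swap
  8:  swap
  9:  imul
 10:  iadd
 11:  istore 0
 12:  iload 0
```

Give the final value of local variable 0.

bipush -12 : -12
bipush 17  : -12 17
istore 0   : -12
iload 0    : -12 17
ineg       : -12 -17
bipush -3  : -12 -17 -3
swap       : -12 -3 -17
swap       : -12 -17 -3
imul       : -12 51
iadd       : 39
istore 0   : (empty)
iload 0    : 39

39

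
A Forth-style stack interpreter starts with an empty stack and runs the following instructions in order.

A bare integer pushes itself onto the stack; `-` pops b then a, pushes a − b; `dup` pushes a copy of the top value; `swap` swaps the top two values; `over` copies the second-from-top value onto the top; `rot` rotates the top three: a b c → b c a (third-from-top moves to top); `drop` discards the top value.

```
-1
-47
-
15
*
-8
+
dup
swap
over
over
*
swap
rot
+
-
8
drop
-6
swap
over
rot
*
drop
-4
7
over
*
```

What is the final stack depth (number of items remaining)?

3

-1   → -1
-47  → -1 -47
-    → 46
15   → 46 15
*    → 690
-8   → 690 -8
+    → 682
dup  → 682 682
swap → 682 682
over → 682 682 682
over → 682 682 682 682
*    → 682 682 465124
swap → 682 465124 682
rot  → 465124 682 682
+    → 465124 1364
-    → 463760
8    → 463760 8
drop → 463760
-6   → 463760 -6
swap → -6 463760
over → -6 463760 -6
rot  → 463760 -6 -6
*    → 463760 36
drop → 463760
-4   → 463760 -4
7    → 463760 -4 7
over → 463760 -4 7 -4
*    → 463760 -4 -28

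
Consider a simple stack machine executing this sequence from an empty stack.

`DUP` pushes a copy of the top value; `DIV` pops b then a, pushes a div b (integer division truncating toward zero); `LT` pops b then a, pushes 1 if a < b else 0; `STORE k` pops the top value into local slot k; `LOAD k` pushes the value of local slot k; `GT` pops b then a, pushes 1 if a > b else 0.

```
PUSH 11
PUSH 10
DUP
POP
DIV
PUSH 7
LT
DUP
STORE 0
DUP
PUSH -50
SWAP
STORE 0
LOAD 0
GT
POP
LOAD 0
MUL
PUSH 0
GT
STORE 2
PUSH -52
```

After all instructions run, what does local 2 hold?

1

PUSH 11  : [11]
PUSH 10  : [11, 10]
DUP      : [11, 10, 10]
POP      : [11, 10]
DIV      : [1]
PUSH 7   : [1, 7]
LT       : [1]
DUP      : [1, 1]
STORE 0  : [1]
DUP      : [1, 1]
PUSH -50 : [1, 1, -50]
SWAP     : [1, -50, 1]
STORE 0  : [1, -50]
LOAD 0   : [1, -50, 1]
GT       : [1, 0]
POP      : [1]
LOAD 0   : [1, 1]
MUL      : [1]
PUSH 0   : [1, 0]
GT       : [1]
STORE 2  : []
PUSH -52 : [-52]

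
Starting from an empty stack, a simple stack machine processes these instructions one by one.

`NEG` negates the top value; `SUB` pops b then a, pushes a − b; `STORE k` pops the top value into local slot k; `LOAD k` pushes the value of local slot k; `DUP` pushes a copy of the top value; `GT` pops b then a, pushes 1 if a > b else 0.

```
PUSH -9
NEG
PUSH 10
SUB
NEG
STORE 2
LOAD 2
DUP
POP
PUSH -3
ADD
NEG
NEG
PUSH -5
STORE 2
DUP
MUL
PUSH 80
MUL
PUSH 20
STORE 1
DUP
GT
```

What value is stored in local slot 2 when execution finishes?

-5

PUSH -9 -> -9
NEG     -> 9
PUSH 10 -> 9 10
SUB     -> -1
NEG     -> 1
STORE 2 -> (empty)
LOAD 2  -> 1
DUP     -> 1 1
POP     -> 1
PUSH -3 -> 1 -3
ADD     -> -2
NEG     -> 2
NEG     -> -2
PUSH -5 -> -2 -5
STORE 2 -> -2
DUP     -> -2 -2
MUL     -> 4
PUSH 80 -> 4 80
MUL     -> 320
PUSH 20 -> 320 20
STORE 1 -> 320
DUP     -> 320 320
GT      -> 0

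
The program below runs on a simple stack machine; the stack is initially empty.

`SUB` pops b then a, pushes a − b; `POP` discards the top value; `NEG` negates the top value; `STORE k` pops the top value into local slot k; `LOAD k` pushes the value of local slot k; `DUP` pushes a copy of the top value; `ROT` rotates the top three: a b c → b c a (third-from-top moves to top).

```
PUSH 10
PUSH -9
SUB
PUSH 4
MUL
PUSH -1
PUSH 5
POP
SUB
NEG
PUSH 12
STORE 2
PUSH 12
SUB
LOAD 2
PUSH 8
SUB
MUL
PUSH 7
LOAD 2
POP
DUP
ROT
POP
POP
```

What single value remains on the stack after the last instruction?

7

PUSH 10 : 10
PUSH -9 : 10 -9
SUB     : 19
PUSH 4  : 19 4
MUL     : 76
PUSH -1 : 76 -1
PUSH 5  : 76 -1 5
POP     : 76 -1
SUB     : 77
NEG     : -77
PUSH 12 : -77 12
STORE 2 : -77
PUSH 12 : -77 12
SUB     : -89
LOAD 2  : -89 12
PUSH 8  : -89 12 8
SUB     : -89 4
MUL     : -356
PUSH 7  : -356 7
LOAD 2  : -356 7 12
POP     : -356 7
DUP     : -356 7 7
ROT     : 7 7 -356
POP     : 7 7
POP     : 7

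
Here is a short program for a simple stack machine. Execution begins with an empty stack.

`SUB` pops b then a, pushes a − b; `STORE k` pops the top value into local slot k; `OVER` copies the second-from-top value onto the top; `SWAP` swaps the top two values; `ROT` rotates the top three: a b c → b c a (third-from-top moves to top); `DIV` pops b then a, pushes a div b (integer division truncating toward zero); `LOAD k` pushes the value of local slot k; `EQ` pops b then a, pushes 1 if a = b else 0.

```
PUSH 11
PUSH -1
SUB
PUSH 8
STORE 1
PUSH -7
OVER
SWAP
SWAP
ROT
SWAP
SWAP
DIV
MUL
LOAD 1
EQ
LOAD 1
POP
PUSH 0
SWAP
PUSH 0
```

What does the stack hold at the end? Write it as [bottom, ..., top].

PUSH 11 -> 11
PUSH -1 -> 11 -1
SUB     -> 12
PUSH 8  -> 12 8
STORE 1 -> 12
PUSH -7 -> 12 -7
OVER    -> 12 -7 12
SWAP    -> 12 12 -7
SWAP    -> 12 -7 12
ROT     -> -7 12 12
SWAP    -> -7 12 12
SWAP    -> -7 12 12
DIV     -> -7 1
MUL     -> -7
LOAD 1  -> -7 8
EQ      -> 0
LOAD 1  -> 0 8
POP     -> 0
PUSH 0  -> 0 0
SWAP    -> 0 0
PUSH 0  -> 0 0 0

[0, 0, 0]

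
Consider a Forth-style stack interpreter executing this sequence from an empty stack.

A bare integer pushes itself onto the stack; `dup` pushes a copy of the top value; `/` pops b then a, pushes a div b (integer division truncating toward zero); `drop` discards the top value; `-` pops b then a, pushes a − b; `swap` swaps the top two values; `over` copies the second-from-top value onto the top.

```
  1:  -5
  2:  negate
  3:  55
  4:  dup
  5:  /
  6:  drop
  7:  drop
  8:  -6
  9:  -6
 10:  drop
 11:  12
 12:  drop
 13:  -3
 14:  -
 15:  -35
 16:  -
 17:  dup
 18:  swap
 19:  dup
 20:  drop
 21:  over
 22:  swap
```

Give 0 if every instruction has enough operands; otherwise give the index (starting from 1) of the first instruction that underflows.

-5     → [-5]
negate → [5]
55     → [5, 55]
dup    → [5, 55, 55]
/      → [5, 1]
drop   → [5]
drop   → []
-6     → [-6]
-6     → [-6, -6]
drop   → [-6]
12     → [-6, 12]
drop   → [-6]
-3     → [-6, -3]
-      → [-3]
-35    → [-3, -35]
-      → [32]
dup    → [32, 32]
swap   → [32, 32]
dup    → [32, 32, 32]
drop   → [32, 32]
over   → [32, 32, 32]
swap   → [32, 32, 32]

0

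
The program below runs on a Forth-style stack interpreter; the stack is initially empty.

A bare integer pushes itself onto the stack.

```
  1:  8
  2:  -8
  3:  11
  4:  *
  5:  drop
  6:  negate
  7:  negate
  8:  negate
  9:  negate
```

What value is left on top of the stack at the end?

8      → 8
-8     → 8 -8
11     → 8 -8 11
*      → 8 -88
drop   → 8
negate → -8
negate → 8
negate → -8
negate → 8

8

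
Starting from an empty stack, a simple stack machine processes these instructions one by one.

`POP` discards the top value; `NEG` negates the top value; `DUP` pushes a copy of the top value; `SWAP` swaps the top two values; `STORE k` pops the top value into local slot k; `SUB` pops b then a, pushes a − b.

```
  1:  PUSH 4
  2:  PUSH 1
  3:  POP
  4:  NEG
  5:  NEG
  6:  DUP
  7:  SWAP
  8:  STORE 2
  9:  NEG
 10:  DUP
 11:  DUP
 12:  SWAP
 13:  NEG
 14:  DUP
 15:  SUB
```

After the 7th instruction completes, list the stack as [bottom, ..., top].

[4, 4]

PUSH 4 -> 4
PUSH 1 -> 4 1
POP    -> 4
NEG    -> -4
NEG    -> 4
DUP    -> 4 4
SWAP   -> 4 4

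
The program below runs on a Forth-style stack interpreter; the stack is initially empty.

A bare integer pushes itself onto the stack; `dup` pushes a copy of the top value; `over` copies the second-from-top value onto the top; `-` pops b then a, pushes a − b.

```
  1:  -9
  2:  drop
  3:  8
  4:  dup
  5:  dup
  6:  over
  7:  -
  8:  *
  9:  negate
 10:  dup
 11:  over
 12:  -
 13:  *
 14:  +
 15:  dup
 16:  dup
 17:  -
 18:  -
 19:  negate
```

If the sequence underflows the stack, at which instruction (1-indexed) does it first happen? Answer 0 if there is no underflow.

-9     : -9
drop   : (empty)
8      : 8
dup    : 8 8
dup    : 8 8 8
over   : 8 8 8 8
-      : 8 8 0
*      : 8 0
negate : 8 0
dup    : 8 0 0
over   : 8 0 0 0
-      : 8 0 0
*      : 8 0
+      : 8
dup    : 8 8
dup    : 8 8 8
-      : 8 0
-      : 8
negate : -8

0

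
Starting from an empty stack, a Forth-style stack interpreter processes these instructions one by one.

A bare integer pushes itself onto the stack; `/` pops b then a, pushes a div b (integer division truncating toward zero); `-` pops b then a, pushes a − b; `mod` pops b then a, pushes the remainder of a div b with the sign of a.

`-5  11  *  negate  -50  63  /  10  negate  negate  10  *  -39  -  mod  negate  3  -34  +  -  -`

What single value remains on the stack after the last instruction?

24

-5      [-5]
11      [-5, 11]
*       [-55]
negate  [55]
-50     [55, -50]
63      [55, -50, 63]
/       [55, 0]
10      [55, 0, 10]
negate  [55, 0, -10]
negate  [55, 0, 10]
10      [55, 0, 10, 10]
*       [55, 0, 100]
-39     [55, 0, 100, -39]
-       [55, 0, 139]
mod     [55, 0]
negate  [55, 0]
3       [55, 0, 3]
-34     [55, 0, 3, -34]
+       [55, 0, -31]
-       [55, 31]
-       [24]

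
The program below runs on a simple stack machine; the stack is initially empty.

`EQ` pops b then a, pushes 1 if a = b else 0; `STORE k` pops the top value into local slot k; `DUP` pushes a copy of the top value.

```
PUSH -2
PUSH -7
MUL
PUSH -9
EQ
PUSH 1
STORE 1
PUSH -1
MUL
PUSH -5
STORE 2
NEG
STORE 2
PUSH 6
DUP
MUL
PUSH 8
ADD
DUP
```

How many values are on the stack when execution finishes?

PUSH -2 → -2
PUSH -7 → -2 -7
MUL     → 14
PUSH -9 → 14 -9
EQ      → 0
PUSH 1  → 0 1
STORE 1 → 0
PUSH -1 → 0 -1
MUL     → 0
PUSH -5 → 0 -5
STORE 2 → 0
NEG     → 0
STORE 2 → (empty)
PUSH 6  → 6
DUP     → 6 6
MUL     → 36
PUSH 8  → 36 8
ADD     → 44
DUP     → 44 44

2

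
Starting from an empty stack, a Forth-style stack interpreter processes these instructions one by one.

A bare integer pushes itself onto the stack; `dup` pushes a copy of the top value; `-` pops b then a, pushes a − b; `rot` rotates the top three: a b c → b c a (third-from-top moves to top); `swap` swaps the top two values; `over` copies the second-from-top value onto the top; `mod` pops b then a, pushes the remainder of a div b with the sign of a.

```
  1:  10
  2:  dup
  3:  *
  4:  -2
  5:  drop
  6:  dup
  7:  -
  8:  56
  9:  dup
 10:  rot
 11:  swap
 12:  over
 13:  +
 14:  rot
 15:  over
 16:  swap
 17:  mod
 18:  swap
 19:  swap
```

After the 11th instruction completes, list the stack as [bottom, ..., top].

[56, 0, 56]

10   → 10
dup  → 10 10
*    → 100
-2   → 100 -2
drop → 100
dup  → 100 100
-    → 0
56   → 0 56
dup  → 0 56 56
rot  → 56 56 0
swap → 56 0 56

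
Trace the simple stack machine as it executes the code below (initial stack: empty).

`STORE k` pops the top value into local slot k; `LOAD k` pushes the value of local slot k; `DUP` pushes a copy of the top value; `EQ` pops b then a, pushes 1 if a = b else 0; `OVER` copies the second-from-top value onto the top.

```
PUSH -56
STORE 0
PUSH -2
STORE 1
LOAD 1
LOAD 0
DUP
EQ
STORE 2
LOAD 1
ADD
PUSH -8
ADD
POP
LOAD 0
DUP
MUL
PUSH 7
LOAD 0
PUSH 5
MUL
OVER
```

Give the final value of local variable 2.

PUSH -56 -> -56
STORE 0  -> (empty)
PUSH -2  -> -2
STORE 1  -> (empty)
LOAD 1   -> -2
LOAD 0   -> -2 -56
DUP      -> -2 -56 -56
EQ       -> -2 1
STORE 2  -> -2
LOAD 1   -> -2 -2
ADD      -> -4
PUSH -8  -> -4 -8
ADD      -> -12
POP      -> (empty)
LOAD 0   -> -56
DUP      -> -56 -56
MUL      -> 3136
PUSH 7   -> 3136 7
LOAD 0   -> 3136 7 -56
PUSH 5   -> 3136 7 -56 5
MUL      -> 3136 7 -280
OVER     -> 3136 7 -280 7

1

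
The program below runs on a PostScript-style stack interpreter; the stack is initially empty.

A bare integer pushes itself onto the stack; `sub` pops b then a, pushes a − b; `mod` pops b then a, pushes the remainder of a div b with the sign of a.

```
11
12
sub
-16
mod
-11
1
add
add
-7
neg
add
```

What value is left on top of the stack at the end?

-4

11  → [11]
12  → [11, 12]
sub → [-1]
-16 → [-1, -16]
mod → [-1]
-11 → [-1, -11]
1   → [-1, -11, 1]
add → [-1, -10]
add → [-11]
-7  → [-11, -7]
neg → [-11, 7]
add → [-4]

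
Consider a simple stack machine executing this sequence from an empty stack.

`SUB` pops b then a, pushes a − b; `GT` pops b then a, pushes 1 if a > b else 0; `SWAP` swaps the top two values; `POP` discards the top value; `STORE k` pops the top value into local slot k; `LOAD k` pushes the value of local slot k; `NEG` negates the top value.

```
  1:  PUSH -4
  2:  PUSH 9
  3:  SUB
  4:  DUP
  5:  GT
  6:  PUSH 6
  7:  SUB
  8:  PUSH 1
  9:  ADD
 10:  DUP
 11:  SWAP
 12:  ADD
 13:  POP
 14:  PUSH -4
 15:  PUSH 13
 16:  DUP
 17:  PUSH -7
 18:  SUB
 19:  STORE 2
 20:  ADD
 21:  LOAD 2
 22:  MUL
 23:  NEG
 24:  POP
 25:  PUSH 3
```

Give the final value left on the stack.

3

PUSH -4  [-4]
PUSH 9   [-4, 9]
SUB      [-13]
DUP      [-13, -13]
GT       [0]
PUSH 6   [0, 6]
SUB      [-6]
PUSH 1   [-6, 1]
ADD      [-5]
DUP      [-5, -5]
SWAP     [-5, -5]
ADD      [-10]
POP      []
PUSH -4  [-4]
PUSH 13  [-4, 13]
DUP      [-4, 13, 13]
PUSH -7  [-4, 13, 13, -7]
SUB      [-4, 13, 20]
STORE 2  [-4, 13]
ADD      [9]
LOAD 2   [9, 20]
MUL      [180]
NEG      [-180]
POP      []
PUSH 3   [3]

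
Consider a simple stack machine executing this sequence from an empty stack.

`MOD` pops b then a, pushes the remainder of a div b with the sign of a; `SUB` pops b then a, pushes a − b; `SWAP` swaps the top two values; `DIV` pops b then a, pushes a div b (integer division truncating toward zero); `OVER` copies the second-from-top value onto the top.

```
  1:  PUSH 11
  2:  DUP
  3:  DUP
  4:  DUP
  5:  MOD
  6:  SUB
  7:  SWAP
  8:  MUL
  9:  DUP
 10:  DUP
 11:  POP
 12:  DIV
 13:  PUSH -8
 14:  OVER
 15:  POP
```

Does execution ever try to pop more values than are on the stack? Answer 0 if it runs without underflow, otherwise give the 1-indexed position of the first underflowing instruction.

0

PUSH 11 → [11]
DUP     → [11, 11]
DUP     → [11, 11, 11]
DUP     → [11, 11, 11, 11]
MOD     → [11, 11, 0]
SUB     → [11, 11]
SWAP    → [11, 11]
MUL     → [121]
DUP     → [121, 121]
DUP     → [121, 121, 121]
POP     → [121, 121]
DIV     → [1]
PUSH -8 → [1, -8]
OVER    → [1, -8, 1]
POP     → [1, -8]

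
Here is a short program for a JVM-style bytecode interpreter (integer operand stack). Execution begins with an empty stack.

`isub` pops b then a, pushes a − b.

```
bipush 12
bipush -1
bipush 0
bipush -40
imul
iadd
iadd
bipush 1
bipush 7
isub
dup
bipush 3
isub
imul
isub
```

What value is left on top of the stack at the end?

bipush 12  -> 12
bipush -1  -> 12 -1
bipush 0   -> 12 -1 0
bipush -40 -> 12 -1 0 -40
imul       -> 12 -1 0
iadd       -> 12 -1
iadd       -> 11
bipush 1   -> 11 1
bipush 7   -> 11 1 7
isub       -> 11 -6
dup        -> 11 -6 -6
bipush 3   -> 11 -6 -6 3
isub       -> 11 -6 -9
imul       -> 11 54
isub       -> -43

-43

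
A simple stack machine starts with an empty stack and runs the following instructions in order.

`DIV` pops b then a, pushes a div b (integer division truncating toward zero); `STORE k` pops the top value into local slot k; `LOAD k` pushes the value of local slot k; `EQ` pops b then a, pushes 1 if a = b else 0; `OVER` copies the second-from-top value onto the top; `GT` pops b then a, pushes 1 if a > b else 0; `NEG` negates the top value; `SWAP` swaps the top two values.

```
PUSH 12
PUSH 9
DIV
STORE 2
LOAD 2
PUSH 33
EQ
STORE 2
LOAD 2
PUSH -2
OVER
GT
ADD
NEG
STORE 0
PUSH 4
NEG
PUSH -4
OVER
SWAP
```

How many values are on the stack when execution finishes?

PUSH 12  12
PUSH 9   12 9
DIV      1
STORE 2  (empty)
LOAD 2   1
PUSH 33  1 33
EQ       0
STORE 2  (empty)
LOAD 2   0
PUSH -2  0 -2
OVER     0 -2 0
GT       0 0
ADD      0
NEG      0
STORE 0  (empty)
PUSH 4   4
NEG      -4
PUSH -4  -4 -4
OVER     -4 -4 -4
SWAP     -4 -4 -4

3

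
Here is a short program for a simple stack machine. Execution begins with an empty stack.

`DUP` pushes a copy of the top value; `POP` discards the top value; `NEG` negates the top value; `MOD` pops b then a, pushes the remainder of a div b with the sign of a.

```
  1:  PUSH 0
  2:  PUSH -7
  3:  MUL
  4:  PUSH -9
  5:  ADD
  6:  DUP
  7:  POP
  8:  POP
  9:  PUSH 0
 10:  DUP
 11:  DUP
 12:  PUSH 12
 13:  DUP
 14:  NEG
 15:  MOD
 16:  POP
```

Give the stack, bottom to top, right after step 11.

[0, 0, 0]

PUSH 0  → [0]
PUSH -7 → [0, -7]
MUL     → [0]
PUSH -9 → [0, -9]
ADD     → [-9]
DUP     → [-9, -9]
POP     → [-9]
POP     → []
PUSH 0  → [0]
DUP     → [0, 0]
DUP     → [0, 0, 0]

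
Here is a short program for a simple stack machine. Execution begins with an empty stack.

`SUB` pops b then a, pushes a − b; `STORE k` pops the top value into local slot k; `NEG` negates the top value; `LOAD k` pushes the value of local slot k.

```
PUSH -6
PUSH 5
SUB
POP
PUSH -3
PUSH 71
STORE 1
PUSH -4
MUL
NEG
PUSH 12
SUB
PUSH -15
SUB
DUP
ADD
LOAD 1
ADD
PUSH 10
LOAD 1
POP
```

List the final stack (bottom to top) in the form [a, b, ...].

PUSH -6  : [-6]
PUSH 5   : [-6, 5]
SUB      : [-11]
POP      : []
PUSH -3  : [-3]
PUSH 71  : [-3, 71]
STORE 1  : [-3]
PUSH -4  : [-3, -4]
MUL      : [12]
NEG      : [-12]
PUSH 12  : [-12, 12]
SUB      : [-24]
PUSH -15 : [-24, -15]
SUB      : [-9]
DUP      : [-9, -9]
ADD      : [-18]
LOAD 1   : [-18, 71]
ADD      : [53]
PUSH 10  : [53, 10]
LOAD 1   : [53, 10, 71]
POP      : [53, 10]

[53, 10]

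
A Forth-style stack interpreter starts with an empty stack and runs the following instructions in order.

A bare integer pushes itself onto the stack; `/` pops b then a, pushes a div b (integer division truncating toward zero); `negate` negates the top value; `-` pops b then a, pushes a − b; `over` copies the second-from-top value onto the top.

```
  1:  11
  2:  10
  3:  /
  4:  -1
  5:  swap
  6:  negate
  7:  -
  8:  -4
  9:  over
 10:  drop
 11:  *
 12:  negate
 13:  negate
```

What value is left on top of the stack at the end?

0

11      11
10      11 10
/       1
-1      1 -1
swap    -1 1
negate  -1 -1
-       0
-4      0 -4
over    0 -4 0
drop    0 -4
*       0
negate  0
negate  0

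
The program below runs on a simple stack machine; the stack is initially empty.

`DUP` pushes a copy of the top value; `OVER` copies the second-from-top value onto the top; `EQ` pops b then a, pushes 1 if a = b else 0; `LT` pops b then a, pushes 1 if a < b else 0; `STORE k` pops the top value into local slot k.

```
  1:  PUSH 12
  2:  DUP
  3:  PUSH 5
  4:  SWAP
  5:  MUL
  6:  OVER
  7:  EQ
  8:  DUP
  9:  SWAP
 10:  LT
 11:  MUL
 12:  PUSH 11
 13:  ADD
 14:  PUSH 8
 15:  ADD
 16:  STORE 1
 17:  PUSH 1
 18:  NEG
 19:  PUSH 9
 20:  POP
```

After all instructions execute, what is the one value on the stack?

PUSH 12 -> [12]
DUP     -> [12, 12]
PUSH 5  -> [12, 12, 5]
SWAP    -> [12, 5, 12]
MUL     -> [12, 60]
OVER    -> [12, 60, 12]
EQ      -> [12, 0]
DUP     -> [12, 0, 0]
SWAP    -> [12, 0, 0]
LT      -> [12, 0]
MUL     -> [0]
PUSH 11 -> [0, 11]
ADD     -> [11]
PUSH 8  -> [11, 8]
ADD     -> [19]
STORE 1 -> []
PUSH 1  -> [1]
NEG     -> [-1]
PUSH 9  -> [-1, 9]
POP     -> [-1]

-1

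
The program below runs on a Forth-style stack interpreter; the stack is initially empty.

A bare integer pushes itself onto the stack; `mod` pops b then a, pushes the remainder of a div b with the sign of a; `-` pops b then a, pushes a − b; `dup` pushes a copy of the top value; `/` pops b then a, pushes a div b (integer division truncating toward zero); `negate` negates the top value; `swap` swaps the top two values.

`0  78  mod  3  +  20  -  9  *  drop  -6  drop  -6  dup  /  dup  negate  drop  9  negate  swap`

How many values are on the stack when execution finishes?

0       [0]
78      [0, 78]
mod     [0]
3       [0, 3]
+       [3]
20      [3, 20]
-       [-17]
9       [-17, 9]
*       [-153]
drop    []
-6      [-6]
drop    []
-6      [-6]
dup     [-6, -6]
/       [1]
dup     [1, 1]
negate  [1, -1]
drop    [1]
9       [1, 9]
negate  [1, -9]
swap    [-9, 1]

2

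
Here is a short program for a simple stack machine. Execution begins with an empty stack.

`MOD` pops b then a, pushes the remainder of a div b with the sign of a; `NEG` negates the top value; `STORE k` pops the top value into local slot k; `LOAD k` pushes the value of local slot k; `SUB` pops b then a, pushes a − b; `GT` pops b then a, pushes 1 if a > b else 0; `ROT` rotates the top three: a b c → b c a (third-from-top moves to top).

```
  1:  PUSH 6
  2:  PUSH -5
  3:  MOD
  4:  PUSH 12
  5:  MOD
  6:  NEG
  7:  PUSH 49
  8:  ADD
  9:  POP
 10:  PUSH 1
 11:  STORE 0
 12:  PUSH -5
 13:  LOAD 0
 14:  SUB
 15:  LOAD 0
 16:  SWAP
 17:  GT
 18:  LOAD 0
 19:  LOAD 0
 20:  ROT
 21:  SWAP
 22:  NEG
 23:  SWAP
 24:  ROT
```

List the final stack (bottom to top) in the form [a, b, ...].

PUSH 6  : [6]
PUSH -5 : [6, -5]
MOD     : [1]
PUSH 12 : [1, 12]
MOD     : [1]
NEG     : [-1]
PUSH 49 : [-1, 49]
ADD     : [48]
POP     : []
PUSH 1  : [1]
STORE 0 : []
PUSH -5 : [-5]
LOAD 0  : [-5, 1]
SUB     : [-6]
LOAD 0  : [-6, 1]
SWAP    : [1, -6]
GT      : [1]
LOAD 0  : [1, 1]
LOAD 0  : [1, 1, 1]
ROT     : [1, 1, 1]
SWAP    : [1, 1, 1]
NEG     : [1, 1, -1]
SWAP    : [1, -1, 1]
ROT     : [-1, 1, 1]

[-1, 1, 1]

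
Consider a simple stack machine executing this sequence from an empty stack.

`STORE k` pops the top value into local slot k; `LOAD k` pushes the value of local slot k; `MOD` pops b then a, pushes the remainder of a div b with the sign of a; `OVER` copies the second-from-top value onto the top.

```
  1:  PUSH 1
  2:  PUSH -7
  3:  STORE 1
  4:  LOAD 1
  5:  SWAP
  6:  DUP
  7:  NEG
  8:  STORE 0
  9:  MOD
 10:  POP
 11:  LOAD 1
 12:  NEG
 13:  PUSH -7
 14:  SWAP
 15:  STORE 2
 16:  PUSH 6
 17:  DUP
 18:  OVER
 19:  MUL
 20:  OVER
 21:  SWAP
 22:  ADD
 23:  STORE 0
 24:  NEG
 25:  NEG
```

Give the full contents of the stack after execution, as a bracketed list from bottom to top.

[-7, 6]

PUSH 1   1
PUSH -7  1 -7
STORE 1  1
LOAD 1   1 -7
SWAP     -7 1
DUP      -7 1 1
NEG      -7 1 -1
STORE 0  -7 1
MOD      0
POP      (empty)
LOAD 1   -7
NEG      7
PUSH -7  7 -7
SWAP     -7 7
STORE 2  -7
PUSH 6   -7 6
DUP      -7 6 6
OVER     -7 6 6 6
MUL      -7 6 36
OVER     -7 6 36 6
SWAP     -7 6 6 36
ADD      -7 6 42
STORE 0  -7 6
NEG      -7 -6
NEG      -7 6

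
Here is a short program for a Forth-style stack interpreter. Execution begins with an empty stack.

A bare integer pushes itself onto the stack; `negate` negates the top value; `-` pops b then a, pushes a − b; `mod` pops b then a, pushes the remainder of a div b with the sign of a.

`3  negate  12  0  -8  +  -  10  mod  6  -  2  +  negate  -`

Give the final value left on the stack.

3       [3]
negate  [-3]
12      [-3, 12]
0       [-3, 12, 0]
-8      [-3, 12, 0, -8]
+       [-3, 12, -8]
-       [-3, 20]
10      [-3, 20, 10]
mod     [-3, 0]
6       [-3, 0, 6]
-       [-3, -6]
2       [-3, -6, 2]
+       [-3, -4]
negate  [-3, 4]
-       [-7]

-7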